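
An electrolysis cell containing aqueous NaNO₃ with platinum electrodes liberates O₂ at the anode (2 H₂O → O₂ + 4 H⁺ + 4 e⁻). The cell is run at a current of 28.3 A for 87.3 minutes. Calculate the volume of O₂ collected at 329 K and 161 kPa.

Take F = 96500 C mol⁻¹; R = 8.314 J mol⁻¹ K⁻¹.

6.52 L

Q = I·t = 28.30 A × 5238.0 s = 148200 C.
n(e⁻) = Q/F = 148200 / 96500 = 1.536 mol.
4 electrons are transferred per O₂ molecule, so n(O₂) = 1.536 / 4 = 0.3840 mol.
V = nRT/P = (0.3840 × 8.314 × 329) / (161 × 10³ Pa) = 0.00652 m³ = 6.52 L.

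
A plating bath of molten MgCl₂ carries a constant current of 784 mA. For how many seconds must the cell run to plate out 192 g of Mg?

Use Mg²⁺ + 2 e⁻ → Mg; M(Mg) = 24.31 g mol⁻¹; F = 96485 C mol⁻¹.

n(Mg) = m/M = 192 / 24.31 = 7.898 mol.
Each Mg atom requires 2 electrons, so n(e⁻) = 2 × 7.898 = 15.80 mol.
Q = n(e⁻)·F = 15.80 × 96485 = 1524000 C.
t = Q/I = 1524000 / 0.7840 A = 1944000 s.

1.94 × 10⁶ s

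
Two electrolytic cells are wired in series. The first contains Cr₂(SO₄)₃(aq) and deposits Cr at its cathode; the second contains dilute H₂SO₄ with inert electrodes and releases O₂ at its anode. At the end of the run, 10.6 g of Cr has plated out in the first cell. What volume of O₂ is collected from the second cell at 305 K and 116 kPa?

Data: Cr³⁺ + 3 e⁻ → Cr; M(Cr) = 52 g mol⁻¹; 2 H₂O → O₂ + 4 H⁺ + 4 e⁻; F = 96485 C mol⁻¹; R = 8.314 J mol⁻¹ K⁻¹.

n(Cr) = 10.6 / 52 = 0.2038 mol, so n(e⁻) = 3 × 0.2038 = 0.6115 mol.
The cells are in series, so the same 0.6115 mol of electrons passes through the second cell.
2 H₂O → O₂ + 4 H⁺ + 4 e⁻ — 4 mol e⁻ per mol O₂, so n(O₂) = 0.6115/4 = 0.1529 mol.
V = nRT/P = (0.1529 × 8.314 × 305) / (116 × 10³) = 0.00334 m³ = 3.34 L.

3.34 L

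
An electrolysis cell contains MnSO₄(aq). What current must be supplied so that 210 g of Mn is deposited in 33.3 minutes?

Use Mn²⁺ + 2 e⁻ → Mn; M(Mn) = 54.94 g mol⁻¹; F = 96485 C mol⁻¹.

n(Mn) = 210 / 54.94 = 3.822 mol.
n(e⁻) = 2 × 3.822 = 7.645 mol.
Q = n(e⁻)·F = 7.645 × 96485 = 737600 C.
I = Q/t = 737600 / 1998.0 s = 369 A.

369 A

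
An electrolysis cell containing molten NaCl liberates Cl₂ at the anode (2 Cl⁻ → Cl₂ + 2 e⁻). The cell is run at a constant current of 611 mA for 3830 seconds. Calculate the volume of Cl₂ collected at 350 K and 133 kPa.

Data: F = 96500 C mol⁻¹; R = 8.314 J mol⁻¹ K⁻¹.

Q = I·t = 0.6110 A × 3830.0 s = 2340 C.
n(e⁻) = Q/F = 2340 / 96500 = 0.02425 mol.
2 electrons are transferred per Cl₂ molecule, so n(Cl₂) = 0.02425 / 2 = 0.01213 mol.
V = nRT/P = (0.01213 × 8.314 × 350) / (133 × 10³ Pa) = 2.65 × 10⁻⁴ m³ = 0.265 L.

0.265 L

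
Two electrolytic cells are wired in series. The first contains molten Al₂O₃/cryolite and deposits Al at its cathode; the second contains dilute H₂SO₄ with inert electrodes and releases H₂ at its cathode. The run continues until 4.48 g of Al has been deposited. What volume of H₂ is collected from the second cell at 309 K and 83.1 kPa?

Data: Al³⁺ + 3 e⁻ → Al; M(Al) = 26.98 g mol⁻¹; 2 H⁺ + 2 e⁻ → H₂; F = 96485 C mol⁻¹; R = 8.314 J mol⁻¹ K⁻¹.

7.70 L

n(Al) = 4.48 / 26.98 = 0.1660 mol, so n(e⁻) = 3 × 0.1660 = 0.4981 mol.
The cells are in series, so the same 0.4981 mol of electrons passes through the second cell.
2 H⁺ + 2 e⁻ → H₂ — 2 mol e⁻ per mol H₂, so n(H₂) = 0.4981/2 = 0.2491 mol.
V = nRT/P = (0.2491 × 8.314 × 309) / (83.1 × 10³) = 0.00770 m³ = 7.70 L.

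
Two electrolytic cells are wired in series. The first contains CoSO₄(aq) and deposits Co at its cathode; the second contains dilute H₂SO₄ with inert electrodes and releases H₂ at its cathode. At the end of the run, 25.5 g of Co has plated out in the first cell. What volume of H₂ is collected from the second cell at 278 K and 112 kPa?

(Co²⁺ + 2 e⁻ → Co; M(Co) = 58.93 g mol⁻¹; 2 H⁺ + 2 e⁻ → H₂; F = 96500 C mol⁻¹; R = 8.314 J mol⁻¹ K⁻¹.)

n(Co) = 25.5 / 58.93 = 0.4327 mol, so n(e⁻) = 2 × 0.4327 = 0.8654 mol.
The cells are in series, so the same 0.8654 mol of electrons passes through the second cell.
2 H⁺ + 2 e⁻ → H₂ — 2 mol e⁻ per mol H₂, so n(H₂) = 0.8654/2 = 0.4327 mol.
V = nRT/P = (0.4327 × 8.314 × 278) / (112 × 10³) = 0.00893 m³ = 8.93 L.

8.93 L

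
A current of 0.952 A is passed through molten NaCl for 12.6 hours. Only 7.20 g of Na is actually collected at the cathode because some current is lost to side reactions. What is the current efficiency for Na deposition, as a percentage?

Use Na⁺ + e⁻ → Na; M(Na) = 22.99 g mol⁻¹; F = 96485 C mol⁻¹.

Q = I·t = 0.9520 × 45360 = 43180 C; n(e⁻) = 43180/96485 = 0.4476 mol.
Theoretical n(Na) = n(e⁻)/1 = 0.4476 mol, i.e. m_theo = 0.4476 × 22.99 = 10.29 g.
Efficiency = m_actual / m_theo = 7.20 / 10.29 = 70.0 %.

70.0 %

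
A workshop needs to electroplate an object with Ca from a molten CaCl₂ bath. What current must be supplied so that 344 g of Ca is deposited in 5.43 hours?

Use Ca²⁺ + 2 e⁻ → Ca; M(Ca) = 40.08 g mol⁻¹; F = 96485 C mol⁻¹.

84.7 A

n(Ca) = 344 / 40.08 = 8.583 mol.
n(e⁻) = 2 × 8.583 = 17.17 mol.
Q = n(e⁻)·F = 17.17 × 96485 = 1656000 C.
I = Q/t = 1656000 / 19548 s = 84.7 A.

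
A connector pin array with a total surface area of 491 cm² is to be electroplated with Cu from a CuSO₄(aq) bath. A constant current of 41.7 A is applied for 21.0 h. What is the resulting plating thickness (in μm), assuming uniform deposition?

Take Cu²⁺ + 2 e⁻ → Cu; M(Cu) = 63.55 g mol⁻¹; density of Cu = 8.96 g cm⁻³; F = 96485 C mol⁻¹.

Q = I·t = 41.70 × 75600 = 3153000 C; n(e⁻) = 32.67 mol.
n(Cu) = n(e⁻)/2 = 16.34 mol, so m = 16.34 × 63.55 = 1038 g.
Volume = m/ρ = 1038 / 8.96 = 115.9 cm³.
Thickness = V/A = 115.9 / 491 = 0.236 cm = 2360 μm.

2360 μm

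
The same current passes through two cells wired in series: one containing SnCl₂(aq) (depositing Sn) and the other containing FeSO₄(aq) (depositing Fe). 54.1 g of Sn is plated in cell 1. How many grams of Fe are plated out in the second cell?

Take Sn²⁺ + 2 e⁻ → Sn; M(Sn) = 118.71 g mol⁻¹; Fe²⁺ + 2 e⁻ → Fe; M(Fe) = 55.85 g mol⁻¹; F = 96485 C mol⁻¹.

n(Sn) = 54.1 / 118.71 = 0.4557 mol.
Since Sn²⁺ + 2 e⁻ → Sn, n(e⁻) passed = 2 × 0.4557 = 0.9115 mol.
Cells in series carry the same charge, so the same 0.9115 mol of electrons passes through cell 2.
Fe²⁺ + 2 e⁻ → Fe, so n(Fe) = 0.9115 / 2 = 0.4557 mol.
m(Fe) = 0.4557 × 55.85 = 25.5 g.

25.5 g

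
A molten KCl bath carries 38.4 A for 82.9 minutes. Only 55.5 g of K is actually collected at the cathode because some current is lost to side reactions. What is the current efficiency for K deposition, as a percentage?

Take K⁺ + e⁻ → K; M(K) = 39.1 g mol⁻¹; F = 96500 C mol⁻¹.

71.7 %

Q = I·t = 38.40 × 4974.0 = 191000 C; n(e⁻) = 191000/96500 = 1.979 mol.
Theoretical n(K) = n(e⁻)/1 = 1.979 mol, i.e. m_theo = 1.979 × 39.1 = 77.39 g.
Efficiency = m_actual / m_theo = 55.5 / 77.39 = 71.7 %.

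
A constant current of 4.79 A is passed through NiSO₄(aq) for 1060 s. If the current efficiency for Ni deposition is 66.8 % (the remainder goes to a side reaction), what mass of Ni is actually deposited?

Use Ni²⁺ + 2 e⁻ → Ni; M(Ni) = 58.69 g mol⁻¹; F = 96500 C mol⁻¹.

1.03 g

Q = I·t = 4.790 × 1060.0 = 5077 C.
n(e⁻) = 5077/96500 = 0.05262 mol; theoretically n(Ni) = 0.05262/2 = 0.02631 mol, m_theo = 1.544 g.
At 66.8 % efficiency, m_actual = 0.668 × 1.544 = 1.03 g.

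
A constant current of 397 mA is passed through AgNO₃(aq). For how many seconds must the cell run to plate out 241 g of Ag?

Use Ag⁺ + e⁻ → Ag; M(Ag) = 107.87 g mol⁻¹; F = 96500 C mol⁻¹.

n(Ag) = m/M = 241 / 107.87 = 2.234 mol.
Each Ag atom requires 1 electron, so n(e⁻) = 1 × 2.234 = 2.234 mol.
Q = n(e⁻)·F = 2.234 × 96500 = 215600 C.
t = Q/I = 215600 / 0.3970 A = 543100 s.

5.43 × 10⁵ s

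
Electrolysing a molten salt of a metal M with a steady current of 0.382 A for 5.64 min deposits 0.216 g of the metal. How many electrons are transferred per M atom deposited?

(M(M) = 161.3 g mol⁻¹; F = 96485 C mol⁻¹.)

Q = I·t = 0.3820 A × 338.40 s = 129.3 C, so n(e⁻) = 129.3/96485 = 0.001340 mol.
n(M) deposited = 0.216 / 161.3 = 0.001339 mol.
Electrons per atom = n(e⁻)/n(M) = 0.001340 / 0.001339 = 1.00 ≈ 1, so the ion is M⁺.

1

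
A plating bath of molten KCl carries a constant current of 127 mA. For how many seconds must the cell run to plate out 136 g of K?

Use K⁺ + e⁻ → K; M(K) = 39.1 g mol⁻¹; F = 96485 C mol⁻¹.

n(K) = m/M = 136 / 39.1 = 3.478 mol.
Each K atom requires 1 electron, so n(e⁻) = 1 × 3.478 = 3.478 mol.
Q = n(e⁻)·F = 3.478 × 96485 = 335600 C.
t = Q/I = 335600 / 0.1270 A = 2643000 s.

2.64 × 10⁶ s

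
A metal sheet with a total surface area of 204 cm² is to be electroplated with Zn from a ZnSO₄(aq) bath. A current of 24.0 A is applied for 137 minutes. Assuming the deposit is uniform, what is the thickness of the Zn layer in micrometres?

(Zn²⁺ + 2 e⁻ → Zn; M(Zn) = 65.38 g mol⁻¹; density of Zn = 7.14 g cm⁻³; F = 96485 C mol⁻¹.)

Q = I·t = 24.00 × 8220.0 = 197300 C; n(e⁻) = 2.045 mol.
n(Zn) = n(e⁻)/2 = 1.022 mol, so m = 1.022 × 65.38 = 66.84 g.
Volume = m/ρ = 66.84 / 7.14 = 9.361 cm³.
Thickness = V/A = 9.361 / 204 = 0.0459 cm = 459 μm.

459 μm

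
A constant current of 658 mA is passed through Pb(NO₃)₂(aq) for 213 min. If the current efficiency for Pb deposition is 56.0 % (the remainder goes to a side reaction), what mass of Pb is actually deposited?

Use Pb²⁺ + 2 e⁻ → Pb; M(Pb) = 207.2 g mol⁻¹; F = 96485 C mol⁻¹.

5.06 g

Q = I·t = 0.6580 × 12780 = 8409 C.
n(e⁻) = 8409/96485 = 0.08716 mol; theoretically n(Pb) = 0.08716/2 = 0.04358 mol, m_theo = 9.029 g.
At 56.0 % efficiency, m_actual = 0.560 × 9.029 = 5.06 g.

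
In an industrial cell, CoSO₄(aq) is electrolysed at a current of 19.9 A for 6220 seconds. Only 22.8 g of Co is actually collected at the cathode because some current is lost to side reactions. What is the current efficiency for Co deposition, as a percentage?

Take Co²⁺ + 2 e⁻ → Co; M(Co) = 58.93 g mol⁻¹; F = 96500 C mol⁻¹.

Q = I·t = 19.90 × 6220.0 = 123800 C; n(e⁻) = 123800/96500 = 1.283 mol.
Theoretical n(Co) = n(e⁻)/2 = 0.6413 mol, i.e. m_theo = 0.6413 × 58.93 = 37.79 g.
Efficiency = m_actual / m_theo = 22.8 / 37.79 = 60.3 %.

60.3 %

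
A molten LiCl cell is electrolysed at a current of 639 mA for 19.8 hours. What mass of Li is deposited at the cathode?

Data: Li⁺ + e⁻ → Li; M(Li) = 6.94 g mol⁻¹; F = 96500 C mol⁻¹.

3.28 g

Q = I·t = 0.6390 A × 71280 s = 45550 C.
n(e⁻) = Q/F = 45550 / 96500 = 0.4720 mol.
Li⁺ + e⁻ → Li, so n(Li) = n(e⁻)/1 = 0.4720 mol.
m = n·M = 0.4720 × 6.94 = 3.28 g.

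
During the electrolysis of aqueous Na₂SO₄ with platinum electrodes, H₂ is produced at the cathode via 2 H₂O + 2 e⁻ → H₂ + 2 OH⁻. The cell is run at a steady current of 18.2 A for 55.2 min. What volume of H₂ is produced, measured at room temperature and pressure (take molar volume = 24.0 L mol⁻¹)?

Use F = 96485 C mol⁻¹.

Q = I·t = 18.20 A × 3312.0 s = 60280 C.
n(e⁻) = Q/F = 60280 / 96485 = 0.6247 mol.
2 electrons are transferred per H₂ molecule, so n(H₂) = 0.6247 / 2 = 0.3124 mol.
V = n × V_m = 0.3124 × 24.0 = 7.50 L.

7.50 L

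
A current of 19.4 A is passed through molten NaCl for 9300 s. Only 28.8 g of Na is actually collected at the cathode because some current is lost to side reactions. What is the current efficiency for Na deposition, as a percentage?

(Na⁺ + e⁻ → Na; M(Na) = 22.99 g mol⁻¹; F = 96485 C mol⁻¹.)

67.0 %

Q = I·t = 19.40 × 9300.0 = 180400 C; n(e⁻) = 180400/96485 = 1.870 mol.
Theoretical n(Na) = n(e⁻)/1 = 1.870 mol, i.e. m_theo = 1.870 × 22.99 = 42.99 g.
Efficiency = m_actual / m_theo = 28.8 / 42.99 = 67.0 %.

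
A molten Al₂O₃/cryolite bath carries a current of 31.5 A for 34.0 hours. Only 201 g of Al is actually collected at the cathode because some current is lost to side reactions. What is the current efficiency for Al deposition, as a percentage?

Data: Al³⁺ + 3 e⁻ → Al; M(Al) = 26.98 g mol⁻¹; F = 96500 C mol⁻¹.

55.9 %

Q = I·t = 31.50 × 122400 = 3856000 C; n(e⁻) = 3856000/96500 = 39.95 mol.
Theoretical n(Al) = n(e⁻)/3 = 13.32 mol, i.e. m_theo = 13.32 × 26.98 = 359.3 g.
Efficiency = m_actual / m_theo = 201 / 359.3 = 55.9 %.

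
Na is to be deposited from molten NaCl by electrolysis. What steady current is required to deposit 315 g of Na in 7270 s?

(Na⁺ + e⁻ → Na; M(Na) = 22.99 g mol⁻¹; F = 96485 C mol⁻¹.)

n(Na) = 315 / 22.99 = 13.70 mol.
n(e⁻) = 1 × 13.70 = 13.70 mol.
Q = n(e⁻)·F = 13.70 × 96485 = 1322000 C.
I = Q/t = 1322000 / 7270.0 s = 182 A.

182 A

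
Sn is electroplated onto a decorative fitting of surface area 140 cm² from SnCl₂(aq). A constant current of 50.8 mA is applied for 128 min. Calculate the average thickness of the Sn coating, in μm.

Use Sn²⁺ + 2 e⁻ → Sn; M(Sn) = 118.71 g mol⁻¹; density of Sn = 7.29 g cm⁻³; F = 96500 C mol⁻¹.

2.35 μm

Q = I·t = 0.05080 × 7680.0 = 390.1 C; n(e⁻) = 0.004043 mol.
n(Sn) = n(e⁻)/2 = 0.002021 mol, so m = 0.002021 × 118.71 = 0.2400 g.
Volume = m/ρ = 0.2400 / 7.29 = 0.03292 cm³.
Thickness = V/A = 0.03292 / 140 = 2.35 × 10⁻⁴ cm = 2.35 μm.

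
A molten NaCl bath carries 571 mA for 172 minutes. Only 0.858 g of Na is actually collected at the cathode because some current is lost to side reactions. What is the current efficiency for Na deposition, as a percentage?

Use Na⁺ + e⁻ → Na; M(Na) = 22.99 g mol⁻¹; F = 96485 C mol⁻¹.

61.1 %

Q = I·t = 0.5710 × 10320 = 5893 C; n(e⁻) = 5893/96485 = 0.06107 mol.
Theoretical n(Na) = n(e⁻)/1 = 0.06107 mol, i.e. m_theo = 0.06107 × 22.99 = 1.404 g.
Efficiency = m_actual / m_theo = 0.858 / 1.404 = 61.1 %.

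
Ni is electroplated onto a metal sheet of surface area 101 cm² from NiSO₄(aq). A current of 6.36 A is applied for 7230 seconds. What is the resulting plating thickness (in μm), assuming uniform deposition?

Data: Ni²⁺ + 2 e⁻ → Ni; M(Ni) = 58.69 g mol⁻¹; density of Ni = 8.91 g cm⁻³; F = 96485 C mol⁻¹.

155 μm

Q = I·t = 6.360 × 7230.0 = 45980 C; n(e⁻) = 0.4766 mol.
n(Ni) = n(e⁻)/2 = 0.2383 mol, so m = 0.2383 × 58.69 = 13.99 g.
Volume = m/ρ = 13.99 / 8.91 = 1.570 cm³.
Thickness = V/A = 1.570 / 101 = 0.0155 cm = 155 μm.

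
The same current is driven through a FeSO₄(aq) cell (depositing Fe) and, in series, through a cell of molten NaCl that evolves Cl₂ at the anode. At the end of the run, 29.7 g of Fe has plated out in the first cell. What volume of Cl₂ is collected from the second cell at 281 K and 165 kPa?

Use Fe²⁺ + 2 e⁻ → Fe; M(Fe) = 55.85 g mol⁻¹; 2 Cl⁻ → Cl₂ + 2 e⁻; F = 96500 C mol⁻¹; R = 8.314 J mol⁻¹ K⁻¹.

n(Fe) = 29.7 / 55.85 = 0.5318 mol, so n(e⁻) = 2 × 0.5318 = 1.064 mol.
The cells are in series, so the same 1.064 mol of electrons passes through the second cell.
2 Cl⁻ → Cl₂ + 2 e⁻ — 2 mol e⁻ per mol Cl₂, so n(Cl₂) = 1.064/2 = 0.5318 mol.
V = nRT/P = (0.5318 × 8.314 × 281) / (165 × 10³) = 0.00753 m³ = 7.53 L.

7.53 L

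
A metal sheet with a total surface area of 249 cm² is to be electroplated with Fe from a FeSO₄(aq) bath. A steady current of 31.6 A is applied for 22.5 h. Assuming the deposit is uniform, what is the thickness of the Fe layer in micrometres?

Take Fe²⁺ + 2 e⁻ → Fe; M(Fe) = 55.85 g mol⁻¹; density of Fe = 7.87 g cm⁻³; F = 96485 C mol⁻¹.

3780 μm

Q = I·t = 31.60 × 81000 = 2560000 C; n(e⁻) = 26.53 mol.
n(Fe) = n(e⁻)/2 = 13.26 mol, so m = 13.26 × 55.85 = 740.8 g.
Volume = m/ρ = 740.8 / 7.87 = 94.13 cm³.
Thickness = V/A = 94.13 / 249 = 0.378 cm = 3780 μm.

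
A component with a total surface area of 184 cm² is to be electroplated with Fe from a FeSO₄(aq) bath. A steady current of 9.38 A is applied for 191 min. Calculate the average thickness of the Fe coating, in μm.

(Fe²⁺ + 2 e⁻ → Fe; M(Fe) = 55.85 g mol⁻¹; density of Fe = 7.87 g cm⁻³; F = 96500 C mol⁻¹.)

215 μm

Q = I·t = 9.380 × 11460 = 107500 C; n(e⁻) = 1.114 mol.
n(Fe) = n(e⁻)/2 = 0.5570 mol, so m = 0.5570 × 55.85 = 31.11 g.
Volume = m/ρ = 31.11 / 7.87 = 3.953 cm³.
Thickness = V/A = 3.953 / 184 = 0.0215 cm = 215 μm.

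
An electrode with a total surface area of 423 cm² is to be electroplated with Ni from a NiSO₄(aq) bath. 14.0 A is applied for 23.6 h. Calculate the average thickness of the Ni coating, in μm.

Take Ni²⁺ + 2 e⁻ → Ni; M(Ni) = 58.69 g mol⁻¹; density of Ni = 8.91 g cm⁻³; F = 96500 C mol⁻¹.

960 μm

Q = I·t = 14.00 × 84960 = 1189000 C; n(e⁻) = 12.33 mol.
n(Ni) = n(e⁻)/2 = 6.163 mol, so m = 6.163 × 58.69 = 361.7 g.
Volume = m/ρ = 361.7 / 8.91 = 40.59 cm³.
Thickness = V/A = 40.59 / 423 = 0.0960 cm = 960 μm.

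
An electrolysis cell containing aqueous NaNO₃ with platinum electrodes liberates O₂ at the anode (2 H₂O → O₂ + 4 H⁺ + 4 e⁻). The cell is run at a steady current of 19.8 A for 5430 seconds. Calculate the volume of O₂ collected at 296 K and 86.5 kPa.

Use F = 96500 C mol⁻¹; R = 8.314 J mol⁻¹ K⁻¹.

7.92 L

Q = I·t = 19.80 A × 5430.0 s = 107500 C.
n(e⁻) = Q/F = 107500 / 96500 = 1.114 mol.
4 electrons are transferred per O₂ molecule, so n(O₂) = 1.114 / 4 = 0.2785 mol.
V = nRT/P = (0.2785 × 8.314 × 296) / (86.5 × 10³ Pa) = 0.00792 m³ = 7.92 L.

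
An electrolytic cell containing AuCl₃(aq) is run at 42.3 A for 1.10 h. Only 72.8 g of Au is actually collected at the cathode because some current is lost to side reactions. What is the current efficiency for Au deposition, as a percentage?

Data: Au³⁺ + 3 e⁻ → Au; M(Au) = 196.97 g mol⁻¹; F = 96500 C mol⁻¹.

Q = I·t = 42.30 × 3960.0 = 167500 C; n(e⁻) = 167500/96500 = 1.736 mol.
Theoretical n(Au) = n(e⁻)/3 = 0.5786 mol, i.e. m_theo = 0.5786 × 196.97 = 114.0 g.
Efficiency = m_actual / m_theo = 72.8 / 114.0 = 63.9 %.

63.9 %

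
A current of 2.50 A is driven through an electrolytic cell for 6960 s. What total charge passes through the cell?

Q = I·t = 2.500 A × 6960.0 s = 17400 C.

17400 C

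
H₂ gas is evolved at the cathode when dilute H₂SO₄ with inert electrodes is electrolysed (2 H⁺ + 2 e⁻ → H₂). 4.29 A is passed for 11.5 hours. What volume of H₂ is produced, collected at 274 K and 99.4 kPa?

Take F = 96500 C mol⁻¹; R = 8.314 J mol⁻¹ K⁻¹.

21.1 L

Q = I·t = 4.290 A × 41400 s = 177600 C.
n(e⁻) = Q/F = 177600 / 96500 = 1.840 mol.
2 electrons are transferred per H₂ molecule, so n(H₂) = 1.840 / 2 = 0.9202 mol.
V = nRT/P = (0.9202 × 8.314 × 274) / (99.4 × 10³ Pa) = 0.0211 m³ = 21.1 L.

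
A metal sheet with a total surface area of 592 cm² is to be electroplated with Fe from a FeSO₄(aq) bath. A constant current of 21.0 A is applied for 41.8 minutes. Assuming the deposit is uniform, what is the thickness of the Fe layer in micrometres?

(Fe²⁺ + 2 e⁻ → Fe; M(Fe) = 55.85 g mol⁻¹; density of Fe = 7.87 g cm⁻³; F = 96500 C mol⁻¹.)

Q = I·t = 21.00 × 2508.0 = 52670 C; n(e⁻) = 0.5458 mol.
n(Fe) = n(e⁻)/2 = 0.2729 mol, so m = 0.2729 × 55.85 = 15.24 g.
Volume = m/ρ = 15.24 / 7.87 = 1.937 cm³.
Thickness = V/A = 1.937 / 592 = 0.00327 cm = 32.7 μm.

32.7 μm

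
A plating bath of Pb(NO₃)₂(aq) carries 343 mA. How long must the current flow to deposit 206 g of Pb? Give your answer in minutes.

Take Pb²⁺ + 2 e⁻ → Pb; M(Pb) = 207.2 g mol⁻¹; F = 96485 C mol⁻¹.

n(Pb) = m/M = 206 / 207.2 = 0.9942 mol.
Each Pb atom requires 2 electrons, so n(e⁻) = 2 × 0.9942 = 1.988 mol.
Q = n(e⁻)·F = 1.988 × 96485 = 191900 C.
t = Q/I = 191900 / 0.3430 A = 559300 s = 9320 min.

9320 min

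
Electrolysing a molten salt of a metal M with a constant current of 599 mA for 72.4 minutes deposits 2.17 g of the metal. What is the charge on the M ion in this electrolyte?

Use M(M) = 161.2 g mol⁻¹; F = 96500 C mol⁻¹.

+2

Q = I·t = 0.5990 A × 4344.0 s = 2602 C, so n(e⁻) = 2602/96500 = 0.02696 mol.
n(M) deposited = 2.17 / 161.2 = 0.01346 mol.
Electrons per atom = n(e⁻)/n(M) = 0.02696 / 0.01346 = 2.00 ≈ 2, so the ion is M²⁺.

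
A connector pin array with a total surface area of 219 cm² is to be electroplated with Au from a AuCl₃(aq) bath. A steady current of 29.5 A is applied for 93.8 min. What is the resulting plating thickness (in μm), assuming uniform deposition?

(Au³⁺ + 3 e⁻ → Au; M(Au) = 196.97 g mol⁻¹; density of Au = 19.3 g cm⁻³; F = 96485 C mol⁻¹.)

Q = I·t = 29.50 × 5628.0 = 166000 C; n(e⁻) = 1.721 mol.
n(Au) = n(e⁻)/3 = 0.5736 mol, so m = 0.5736 × 196.97 = 113.0 g.
Volume = m/ρ = 113.0 / 19.3 = 5.854 cm³.
Thickness = V/A = 5.854 / 219 = 0.0267 cm = 267 μm.

267 μm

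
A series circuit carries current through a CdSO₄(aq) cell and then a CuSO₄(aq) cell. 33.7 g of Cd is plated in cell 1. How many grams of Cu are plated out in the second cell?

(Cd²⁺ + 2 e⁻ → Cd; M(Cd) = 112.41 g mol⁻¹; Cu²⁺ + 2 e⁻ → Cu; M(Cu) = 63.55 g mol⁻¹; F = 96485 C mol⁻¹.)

n(Cd) = 33.7 / 112.41 = 0.2998 mol.
Since Cd²⁺ + 2 e⁻ → Cd, n(e⁻) passed = 2 × 0.2998 = 0.5996 mol.
Cells in series carry the same charge, so the same 0.5996 mol of electrons passes through cell 2.
Cu²⁺ + 2 e⁻ → Cu, so n(Cu) = 0.5996 / 2 = 0.2998 mol.
m(Cu) = 0.2998 × 63.55 = 19.1 g.

19.1 g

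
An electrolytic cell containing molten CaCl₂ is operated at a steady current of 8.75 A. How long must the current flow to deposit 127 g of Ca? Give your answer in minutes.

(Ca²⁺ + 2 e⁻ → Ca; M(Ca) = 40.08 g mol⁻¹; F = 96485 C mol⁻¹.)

n(Ca) = m/M = 127 / 40.08 = 3.169 mol.
Each Ca atom requires 2 electrons, so n(e⁻) = 2 × 3.169 = 6.337 mol.
Q = n(e⁻)·F = 6.337 × 96485 = 611500 C.
t = Q/I = 611500 / 8.750 A = 69880 s = 1160 min.

1160 min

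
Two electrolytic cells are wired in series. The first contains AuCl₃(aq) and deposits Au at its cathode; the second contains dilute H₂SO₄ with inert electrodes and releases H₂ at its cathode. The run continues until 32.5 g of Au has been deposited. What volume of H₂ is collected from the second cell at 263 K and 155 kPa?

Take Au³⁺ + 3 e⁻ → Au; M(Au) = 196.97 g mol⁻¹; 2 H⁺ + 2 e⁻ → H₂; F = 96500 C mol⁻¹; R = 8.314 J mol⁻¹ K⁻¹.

3.49 L

n(Au) = 32.5 / 196.97 = 0.1650 mol, so n(e⁻) = 3 × 0.1650 = 0.4950 mol.
The cells are in series, so the same 0.4950 mol of electrons passes through the second cell.
2 H⁺ + 2 e⁻ → H₂ — 2 mol e⁻ per mol H₂, so n(H₂) = 0.4950/2 = 0.2475 mol.
V = nRT/P = (0.2475 × 8.314 × 263) / (155 × 10³) = 0.00349 m³ = 3.49 L.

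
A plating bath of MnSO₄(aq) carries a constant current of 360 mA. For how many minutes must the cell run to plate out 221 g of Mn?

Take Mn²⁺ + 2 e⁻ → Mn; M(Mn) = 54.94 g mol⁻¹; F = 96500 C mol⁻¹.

n(Mn) = m/M = 221 / 54.94 = 4.023 mol.
Each Mn atom requires 2 electrons, so n(e⁻) = 2 × 4.023 = 8.045 mol.
Q = n(e⁻)·F = 8.045 × 96500 = 776400 C.
t = Q/I = 776400 / 0.3600 A = 2157000 s = 35900 min.

35900 min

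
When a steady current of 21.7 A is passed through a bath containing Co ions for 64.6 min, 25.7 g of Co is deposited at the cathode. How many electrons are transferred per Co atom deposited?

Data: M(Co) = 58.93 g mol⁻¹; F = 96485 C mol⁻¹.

Q = I·t = 21.70 A × 3876.0 s = 84110 C, so n(e⁻) = 84110/96485 = 0.8717 mol.
n(Co) deposited = 25.7 / 58.93 = 0.4361 mol.
Electrons per atom = n(e⁻)/n(Co) = 0.8717 / 0.4361 = 2.00 ≈ 2, so the ion is Co²⁺.

2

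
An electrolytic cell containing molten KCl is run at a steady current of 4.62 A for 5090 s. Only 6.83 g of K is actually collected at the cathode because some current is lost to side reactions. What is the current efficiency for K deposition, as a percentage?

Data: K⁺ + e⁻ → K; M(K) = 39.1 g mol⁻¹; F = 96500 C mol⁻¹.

Q = I·t = 4.620 × 5090.0 = 23520 C; n(e⁻) = 23520/96500 = 0.2437 mol.
Theoretical n(K) = n(e⁻)/1 = 0.2437 mol, i.e. m_theo = 0.2437 × 39.1 = 9.528 g.
Efficiency = m_actual / m_theo = 6.83 / 9.528 = 71.7 %.

71.7 %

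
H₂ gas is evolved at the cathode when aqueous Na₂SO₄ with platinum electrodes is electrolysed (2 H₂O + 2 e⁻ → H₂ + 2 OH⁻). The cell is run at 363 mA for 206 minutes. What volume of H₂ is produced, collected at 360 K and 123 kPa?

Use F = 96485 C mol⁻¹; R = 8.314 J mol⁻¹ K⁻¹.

0.566 L

Q = I·t = 0.3630 A × 12360 s = 4487 C.
n(e⁻) = Q/F = 4487 / 96485 = 0.04650 mol.
2 electrons are transferred per H₂ molecule, so n(H₂) = 0.04650 / 2 = 0.02325 mol.
V = nRT/P = (0.02325 × 8.314 × 360) / (123 × 10³ Pa) = 5.66 × 10⁻⁴ m³ = 0.566 L.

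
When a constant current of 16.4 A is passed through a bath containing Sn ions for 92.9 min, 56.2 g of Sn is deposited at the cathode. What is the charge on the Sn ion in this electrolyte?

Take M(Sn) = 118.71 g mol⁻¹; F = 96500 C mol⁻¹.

Q = I·t = 16.40 A × 5574.0 s = 91410 C, so n(e⁻) = 91410/96500 = 0.9473 mol.
n(Sn) deposited = 56.2 / 118.71 = 0.4734 mol.
Electrons per atom = n(e⁻)/n(Sn) = 0.9473 / 0.4734 = 2.00 ≈ 2, so the ion is Sn²⁺.

+2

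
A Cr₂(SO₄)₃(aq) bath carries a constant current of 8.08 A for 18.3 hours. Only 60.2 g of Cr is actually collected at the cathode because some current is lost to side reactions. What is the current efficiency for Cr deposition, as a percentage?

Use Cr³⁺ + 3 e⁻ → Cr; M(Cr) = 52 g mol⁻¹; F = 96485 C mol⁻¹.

Q = I·t = 8.080 × 65880 = 532300 C; n(e⁻) = 532300/96485 = 5.517 mol.
Theoretical n(Cr) = n(e⁻)/3 = 1.839 mol, i.e. m_theo = 1.839 × 52 = 95.63 g.
Efficiency = m_actual / m_theo = 60.2 / 95.63 = 63.0 %.

63.0 %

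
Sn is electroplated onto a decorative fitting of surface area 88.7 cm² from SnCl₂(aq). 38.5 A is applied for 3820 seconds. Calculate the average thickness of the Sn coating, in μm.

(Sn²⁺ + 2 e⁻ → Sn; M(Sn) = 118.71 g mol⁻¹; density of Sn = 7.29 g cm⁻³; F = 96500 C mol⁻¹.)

Q = I·t = 38.50 × 3820.0 = 147100 C; n(e⁻) = 1.524 mol.
n(Sn) = n(e⁻)/2 = 0.7620 mol, so m = 0.7620 × 118.71 = 90.46 g.
Volume = m/ρ = 90.46 / 7.29 = 12.41 cm³.
Thickness = V/A = 12.41 / 88.7 = 0.140 cm = 1400 μm.

1400 μm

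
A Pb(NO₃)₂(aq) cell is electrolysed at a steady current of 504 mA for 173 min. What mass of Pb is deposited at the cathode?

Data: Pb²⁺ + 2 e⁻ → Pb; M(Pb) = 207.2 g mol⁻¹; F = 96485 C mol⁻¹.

5.62 g

Q = I·t = 0.5040 A × 10380 s = 5232 C.
n(e⁻) = Q/F = 5232 / 96485 = 0.05422 mol.
Pb²⁺ + 2 e⁻ → Pb, so n(Pb) = n(e⁻)/2 = 0.02711 mol.
m = n·M = 0.02711 × 207.2 = 5.62 g.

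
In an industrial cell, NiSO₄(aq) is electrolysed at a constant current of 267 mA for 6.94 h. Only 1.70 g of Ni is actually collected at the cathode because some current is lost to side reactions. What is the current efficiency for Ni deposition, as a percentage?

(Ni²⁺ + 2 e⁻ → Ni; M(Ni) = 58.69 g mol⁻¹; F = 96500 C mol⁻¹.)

83.8 %

Q = I·t = 0.2670 × 24984 = 6671 C; n(e⁻) = 6671/96500 = 0.06913 mol.
Theoretical n(Ni) = n(e⁻)/2 = 0.03456 mol, i.e. m_theo = 0.03456 × 58.69 = 2.029 g.
Efficiency = m_actual / m_theo = 1.70 / 2.029 = 83.8 %.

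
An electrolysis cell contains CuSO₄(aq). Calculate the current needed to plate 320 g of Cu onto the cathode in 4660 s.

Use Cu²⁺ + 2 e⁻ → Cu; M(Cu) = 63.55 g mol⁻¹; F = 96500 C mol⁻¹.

n(Cu) = 320 / 63.55 = 5.035 mol.
n(e⁻) = 2 × 5.035 = 10.07 mol.
Q = n(e⁻)·F = 10.07 × 96500 = 971800 C.
I = Q/t = 971800 / 4660.0 s = 209 A.

209 A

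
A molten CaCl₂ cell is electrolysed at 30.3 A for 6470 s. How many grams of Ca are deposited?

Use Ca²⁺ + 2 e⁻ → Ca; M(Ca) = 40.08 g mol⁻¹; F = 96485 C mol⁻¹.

Q = I·t = 30.30 A × 6470.0 s = 196000 C.
n(e⁻) = Q/F = 196000 / 96485 = 2.032 mol.
Ca²⁺ + 2 e⁻ → Ca, so n(Ca) = n(e⁻)/2 = 1.016 mol.
m = n·M = 1.016 × 40.08 = 40.7 g.

40.7 g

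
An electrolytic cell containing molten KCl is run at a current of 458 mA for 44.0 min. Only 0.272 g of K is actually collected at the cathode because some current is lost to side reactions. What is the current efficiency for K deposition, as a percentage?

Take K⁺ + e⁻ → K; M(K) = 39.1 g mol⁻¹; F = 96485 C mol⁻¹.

55.5 %

Q = I·t = 0.4580 × 2640.0 = 1209 C; n(e⁻) = 1209/96485 = 0.01253 mol.
Theoretical n(K) = n(e⁻)/1 = 0.01253 mol, i.e. m_theo = 0.01253 × 39.1 = 0.4900 g.
Efficiency = m_actual / m_theo = 0.272 / 0.4900 = 55.5 %.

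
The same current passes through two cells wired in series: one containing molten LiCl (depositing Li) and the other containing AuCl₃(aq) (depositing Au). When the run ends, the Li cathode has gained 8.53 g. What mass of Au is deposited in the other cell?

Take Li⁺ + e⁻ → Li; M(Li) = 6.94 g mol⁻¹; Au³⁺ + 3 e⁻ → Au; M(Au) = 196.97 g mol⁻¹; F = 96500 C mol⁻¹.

80.7 g

n(Li) = 8.53 / 6.94 = 1.229 mol.
Since Li⁺ + e⁻ → Li, n(e⁻) passed = 1 × 1.229 = 1.229 mol.
Cells in series carry the same charge, so the same 1.229 mol of electrons passes through cell 2.
Au³⁺ + 3 e⁻ → Au, so n(Au) = 1.229 / 3 = 0.4097 mol.
m(Au) = 0.4097 × 196.97 = 80.7 g.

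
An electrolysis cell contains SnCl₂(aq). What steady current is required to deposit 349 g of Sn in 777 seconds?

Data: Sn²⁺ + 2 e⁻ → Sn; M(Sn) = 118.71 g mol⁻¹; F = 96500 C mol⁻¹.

730 A

n(Sn) = 349 / 118.71 = 2.940 mol.
n(e⁻) = 2 × 2.940 = 5.880 mol.
Q = n(e⁻)·F = 5.880 × 96500 = 567400 C.
I = Q/t = 567400 / 777.00 s = 730 A.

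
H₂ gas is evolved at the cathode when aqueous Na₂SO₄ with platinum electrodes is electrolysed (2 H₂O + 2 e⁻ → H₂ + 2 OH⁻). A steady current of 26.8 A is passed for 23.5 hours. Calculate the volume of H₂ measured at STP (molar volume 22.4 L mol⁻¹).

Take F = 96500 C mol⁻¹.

Q = I·t = 26.80 A × 84600 s = 2267000 C.
n(e⁻) = Q/F = 2267000 / 96500 = 23.50 mol.
2 electrons are transferred per H₂ molecule, so n(H₂) = 23.50 / 2 = 11.75 mol.
V = n × V_m = 11.75 × 22.4 = 263 L.

263 L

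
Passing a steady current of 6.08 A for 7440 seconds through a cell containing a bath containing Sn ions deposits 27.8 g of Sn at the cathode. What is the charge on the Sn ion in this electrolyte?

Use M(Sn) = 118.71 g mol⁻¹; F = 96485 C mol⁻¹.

Q = I·t = 6.080 A × 7440.0 s = 45240 C, so n(e⁻) = 45240/96485 = 0.4688 mol.
n(Sn) deposited = 27.8 / 118.71 = 0.2342 mol.
Electrons per atom = n(e⁻)/n(Sn) = 0.4688 / 0.2342 = 2.00 ≈ 2, so the ion is Sn²⁺.

+2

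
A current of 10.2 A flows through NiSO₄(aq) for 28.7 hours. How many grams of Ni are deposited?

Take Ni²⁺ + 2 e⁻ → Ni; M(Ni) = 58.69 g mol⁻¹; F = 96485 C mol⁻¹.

Q = I·t = 10.20 A × 103320 s = 1054000 C.
n(e⁻) = Q/F = 1054000 / 96485 = 10.92 mol.
Ni²⁺ + 2 e⁻ → Ni, so n(Ni) = n(e⁻)/2 = 5.461 mol.
m = n·M = 5.461 × 58.69 = 321 g.

321 g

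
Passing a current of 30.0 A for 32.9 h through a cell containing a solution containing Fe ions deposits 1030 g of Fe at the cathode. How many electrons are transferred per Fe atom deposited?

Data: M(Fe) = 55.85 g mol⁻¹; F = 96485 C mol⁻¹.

Q = I·t = 30.00 A × 118440 s = 3553000 C, so n(e⁻) = 3553000/96485 = 36.83 mol.
n(Fe) deposited = 1030 / 55.85 = 18.44 mol.
Electrons per atom = n(e⁻)/n(Fe) = 36.83 / 18.44 = 2.00 ≈ 2, so the ion is Fe²⁺.

2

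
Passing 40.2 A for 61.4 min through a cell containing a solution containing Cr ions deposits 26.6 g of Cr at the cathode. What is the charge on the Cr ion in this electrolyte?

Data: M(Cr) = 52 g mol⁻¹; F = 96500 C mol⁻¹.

Q = I·t = 40.20 A × 3684.0 s = 148100 C, so n(e⁻) = 148100/96500 = 1.535 mol.
n(Cr) deposited = 26.6 / 52 = 0.5115 mol.
Electrons per atom = n(e⁻)/n(Cr) = 1.535 / 0.5115 = 3.00 ≈ 3, so the ion is Cr³⁺.

+3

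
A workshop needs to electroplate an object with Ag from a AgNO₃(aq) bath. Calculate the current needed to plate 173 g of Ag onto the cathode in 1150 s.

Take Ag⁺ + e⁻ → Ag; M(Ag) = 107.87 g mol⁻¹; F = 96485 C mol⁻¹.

n(Ag) = 173 / 107.87 = 1.604 mol.
n(e⁻) = 1 × 1.604 = 1.604 mol.
Q = n(e⁻)·F = 1.604 × 96485 = 154700 C.
I = Q/t = 154700 / 1150.0 s = 135 A.

135 A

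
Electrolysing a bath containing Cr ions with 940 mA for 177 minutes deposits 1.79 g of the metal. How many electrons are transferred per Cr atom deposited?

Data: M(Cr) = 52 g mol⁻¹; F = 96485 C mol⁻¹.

Q = I·t = 0.9400 A × 10620 s = 9983 C, so n(e⁻) = 9983/96485 = 0.1035 mol.
n(Cr) deposited = 1.79 / 52 = 0.03442 mol.
Electrons per atom = n(e⁻)/n(Cr) = 0.1035 / 0.03442 = 3.01 ≈ 3, so the ion is Cr³⁺.

3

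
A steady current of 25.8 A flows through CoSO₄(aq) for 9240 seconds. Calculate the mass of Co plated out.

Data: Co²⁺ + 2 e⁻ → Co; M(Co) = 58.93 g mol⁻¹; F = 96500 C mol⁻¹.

72.8 g

Q = I·t = 25.80 A × 9240.0 s = 238400 C.
n(e⁻) = Q/F = 238400 / 96500 = 2.470 mol.
Co²⁺ + 2 e⁻ → Co, so n(Co) = n(e⁻)/2 = 1.235 mol.
m = n·M = 1.235 × 58.93 = 72.8 g.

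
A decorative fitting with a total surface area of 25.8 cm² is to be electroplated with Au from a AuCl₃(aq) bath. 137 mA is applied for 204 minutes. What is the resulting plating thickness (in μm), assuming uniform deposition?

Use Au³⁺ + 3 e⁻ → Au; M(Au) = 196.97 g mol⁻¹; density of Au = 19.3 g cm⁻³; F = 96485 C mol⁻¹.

22.9 μm

Q = I·t = 0.1370 × 12240 = 1677 C; n(e⁻) = 0.01738 mol.
n(Au) = n(e⁻)/3 = 0.005793 mol, so m = 0.005793 × 196.97 = 1.141 g.
Volume = m/ρ = 1.141 / 19.3 = 0.05912 cm³.
Thickness = V/A = 0.05912 / 25.8 = 0.00229 cm = 22.9 μm.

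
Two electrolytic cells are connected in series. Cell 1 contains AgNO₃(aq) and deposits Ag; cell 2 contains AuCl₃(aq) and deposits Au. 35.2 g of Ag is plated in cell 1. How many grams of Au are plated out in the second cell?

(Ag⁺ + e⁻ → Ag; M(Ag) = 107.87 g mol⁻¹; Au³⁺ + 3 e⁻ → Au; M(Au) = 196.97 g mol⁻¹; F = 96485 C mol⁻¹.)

21.4 g

n(Ag) = 35.2 / 107.87 = 0.3263 mol.
Since Ag⁺ + e⁻ → Ag, n(e⁻) passed = 1 × 0.3263 = 0.3263 mol.
Cells in series carry the same charge, so the same 0.3263 mol of electrons passes through cell 2.
Au³⁺ + 3 e⁻ → Au, so n(Au) = 0.3263 / 3 = 0.1088 mol.
m(Au) = 0.1088 × 196.97 = 21.4 g.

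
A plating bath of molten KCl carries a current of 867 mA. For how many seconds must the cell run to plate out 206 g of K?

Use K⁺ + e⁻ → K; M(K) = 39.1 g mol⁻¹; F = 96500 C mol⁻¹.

5.86 × 10⁵ s

n(K) = m/M = 206 / 39.1 = 5.269 mol.
Each K atom requires 1 electron, so n(e⁻) = 1 × 5.269 = 5.269 mol.
Q = n(e⁻)·F = 5.269 × 96500 = 508400 C.
t = Q/I = 508400 / 0.8670 A = 586400 s.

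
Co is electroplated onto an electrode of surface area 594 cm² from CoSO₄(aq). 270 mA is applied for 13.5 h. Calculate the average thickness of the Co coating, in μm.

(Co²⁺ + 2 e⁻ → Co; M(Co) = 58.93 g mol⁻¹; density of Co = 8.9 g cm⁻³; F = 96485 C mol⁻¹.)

7.58 μm

Q = I·t = 0.2700 × 48600 = 13120 C; n(e⁻) = 0.1360 mol.
n(Co) = n(e⁻)/2 = 0.06800 mol, so m = 0.06800 × 58.93 = 4.007 g.
Volume = m/ρ = 4.007 / 8.9 = 0.4503 cm³.
Thickness = V/A = 0.4503 / 594 = 7.58 × 10⁻⁴ cm = 7.58 μm.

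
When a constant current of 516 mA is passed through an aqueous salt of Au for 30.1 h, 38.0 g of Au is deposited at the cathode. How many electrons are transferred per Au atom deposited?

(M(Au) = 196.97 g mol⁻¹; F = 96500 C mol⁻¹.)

3

Q = I·t = 0.5160 A × 108360 s = 55910 C, so n(e⁻) = 55910/96500 = 0.5794 mol.
n(Au) deposited = 38.0 / 196.97 = 0.1929 mol.
Electrons per atom = n(e⁻)/n(Au) = 0.5794 / 0.1929 = 3.00 ≈ 3, so the ion is Au³⁺.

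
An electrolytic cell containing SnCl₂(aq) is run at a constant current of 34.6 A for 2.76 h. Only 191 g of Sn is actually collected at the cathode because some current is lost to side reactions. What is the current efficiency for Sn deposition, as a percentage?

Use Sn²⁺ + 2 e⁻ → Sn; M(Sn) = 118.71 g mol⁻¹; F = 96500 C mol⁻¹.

Q = I·t = 34.60 × 9936.0 = 343800 C; n(e⁻) = 343800/96500 = 3.563 mol.
Theoretical n(Sn) = n(e⁻)/2 = 1.781 mol, i.e. m_theo = 1.781 × 118.71 = 211.5 g.
Efficiency = m_actual / m_theo = 191 / 211.5 = 90.3 %.

90.3 %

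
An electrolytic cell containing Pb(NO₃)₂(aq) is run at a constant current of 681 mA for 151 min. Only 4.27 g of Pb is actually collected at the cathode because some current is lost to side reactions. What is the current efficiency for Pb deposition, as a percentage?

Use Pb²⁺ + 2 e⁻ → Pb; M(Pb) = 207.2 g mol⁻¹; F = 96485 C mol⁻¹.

64.5 %

Q = I·t = 0.6810 × 9060.0 = 6170 C; n(e⁻) = 6170/96485 = 0.06395 mol.
Theoretical n(Pb) = n(e⁻)/2 = 0.03197 mol, i.e. m_theo = 0.03197 × 207.2 = 6.625 g.
Efficiency = m_actual / m_theo = 4.27 / 6.625 = 64.5 %.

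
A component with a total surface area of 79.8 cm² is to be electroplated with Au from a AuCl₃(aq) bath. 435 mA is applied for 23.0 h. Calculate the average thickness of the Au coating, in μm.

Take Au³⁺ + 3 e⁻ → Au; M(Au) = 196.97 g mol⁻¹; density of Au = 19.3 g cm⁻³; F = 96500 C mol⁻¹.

159 μm

Q = I·t = 0.4350 × 82800 = 36020 C; n(e⁻) = 0.3732 mol.
n(Au) = n(e⁻)/3 = 0.1244 mol, so m = 0.1244 × 196.97 = 24.51 g.
Volume = m/ρ = 24.51 / 19.3 = 1.270 cm³.
Thickness = V/A = 1.270 / 79.8 = 0.0159 cm = 159 μm.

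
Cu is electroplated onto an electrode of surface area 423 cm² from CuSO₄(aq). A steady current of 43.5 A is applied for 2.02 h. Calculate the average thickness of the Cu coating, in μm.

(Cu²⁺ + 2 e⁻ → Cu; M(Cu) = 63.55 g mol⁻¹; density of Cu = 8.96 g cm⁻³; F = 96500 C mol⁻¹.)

275 μm

Q = I·t = 43.50 × 7272.0 = 316300 C; n(e⁻) = 3.278 mol.
n(Cu) = n(e⁻)/2 = 1.639 mol, so m = 1.639 × 63.55 = 104.2 g.
Volume = m/ρ = 104.2 / 8.96 = 11.63 cm³.
Thickness = V/A = 11.63 / 423 = 0.0275 cm = 275 μm.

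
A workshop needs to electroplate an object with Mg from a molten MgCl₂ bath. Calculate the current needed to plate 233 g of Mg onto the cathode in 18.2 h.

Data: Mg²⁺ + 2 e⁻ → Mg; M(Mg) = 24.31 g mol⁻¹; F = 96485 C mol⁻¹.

28.2 A

n(Mg) = 233 / 24.31 = 9.585 mol.
n(e⁻) = 2 × 9.585 = 19.17 mol.
Q = n(e⁻)·F = 19.17 × 96485 = 1850000 C.
I = Q/t = 1850000 / 65520 s = 28.2 A.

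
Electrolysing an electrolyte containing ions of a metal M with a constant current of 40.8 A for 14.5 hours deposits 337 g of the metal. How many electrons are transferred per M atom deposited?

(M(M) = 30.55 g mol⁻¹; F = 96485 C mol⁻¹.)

Q = I·t = 40.80 A × 52200 s = 2130000 C, so n(e⁻) = 2130000/96485 = 22.07 mol.
n(M) deposited = 337 / 30.55 = 11.03 mol.
Electrons per atom = n(e⁻)/n(M) = 22.07 / 11.03 = 2.00 ≈ 2, so the ion is M²⁺.

2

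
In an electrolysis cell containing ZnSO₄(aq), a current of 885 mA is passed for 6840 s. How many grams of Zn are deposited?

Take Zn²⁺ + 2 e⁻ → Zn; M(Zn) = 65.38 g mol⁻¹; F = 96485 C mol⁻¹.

Q = I·t = 0.8850 A × 6840.0 s = 6053 C.
n(e⁻) = Q/F = 6053 / 96485 = 0.06274 mol.
Zn²⁺ + 2 e⁻ → Zn, so n(Zn) = n(e⁻)/2 = 0.03137 mol.
m = n·M = 0.03137 × 65.38 = 2.05 g.

2.05 g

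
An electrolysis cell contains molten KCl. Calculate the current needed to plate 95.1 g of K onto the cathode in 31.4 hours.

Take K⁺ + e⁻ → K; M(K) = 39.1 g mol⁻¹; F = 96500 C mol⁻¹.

n(K) = 95.1 / 39.1 = 2.432 mol.
n(e⁻) = 1 × 2.432 = 2.432 mol.
Q = n(e⁻)·F = 2.432 × 96500 = 234700 C.
I = Q/t = 234700 / 113040 s = 2.08 A.

2.08 A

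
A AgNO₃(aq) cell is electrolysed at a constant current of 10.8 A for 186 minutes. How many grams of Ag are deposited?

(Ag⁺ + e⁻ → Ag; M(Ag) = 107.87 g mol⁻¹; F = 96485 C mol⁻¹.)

Q = I·t = 10.80 A × 11160 s = 120500 C.
n(e⁻) = Q/F = 120500 / 96485 = 1.249 mol.
Ag⁺ + e⁻ → Ag, so n(Ag) = n(e⁻)/1 = 1.249 mol.
m = n·M = 1.249 × 107.87 = 135 g.

135 g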